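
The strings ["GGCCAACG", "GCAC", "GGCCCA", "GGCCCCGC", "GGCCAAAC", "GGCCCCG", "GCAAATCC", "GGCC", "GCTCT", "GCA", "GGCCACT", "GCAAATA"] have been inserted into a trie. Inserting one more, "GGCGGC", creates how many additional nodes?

3

"GGC" is already a path in the trie; the remaining "GGC" must be added.
Each of the 3 remaining characters creates one node.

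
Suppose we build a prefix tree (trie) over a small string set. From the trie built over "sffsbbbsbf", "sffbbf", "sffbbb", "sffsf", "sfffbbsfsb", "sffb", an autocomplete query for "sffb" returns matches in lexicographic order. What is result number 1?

Filter for "sffb…" and sort: "sffb", "sffbbb", "sffbbf"
The 1st is sffb.

sffb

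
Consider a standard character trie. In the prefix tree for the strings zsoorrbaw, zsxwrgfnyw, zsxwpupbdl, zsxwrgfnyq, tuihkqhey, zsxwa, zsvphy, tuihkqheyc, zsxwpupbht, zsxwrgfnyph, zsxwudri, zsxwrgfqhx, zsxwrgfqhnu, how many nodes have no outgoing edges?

12

Leaves are exactly the stored words that no other stored word extends.
Those words: "tuihkqheyc", "zsoorrbaw", "zsvphy", "zsxwa", "zsxwpupbdl", "zsxwpupbht", "zsxwrgfnyph", "zsxwrgfnyq", "zsxwrgfnyw", "zsxwrgfqhnu", "zsxwrgfqhx", "zsxwudri"
Leaf count: 12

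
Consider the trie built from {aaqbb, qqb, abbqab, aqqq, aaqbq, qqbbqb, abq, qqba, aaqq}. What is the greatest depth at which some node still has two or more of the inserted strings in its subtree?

The deepest shared node is where two words last agree before diverging.
e.g. "aaqbb" and "aaqbq" share the prefix "aaqb" of length 4; no pair shares a longer one.
Longest shared-prefix length: 4

4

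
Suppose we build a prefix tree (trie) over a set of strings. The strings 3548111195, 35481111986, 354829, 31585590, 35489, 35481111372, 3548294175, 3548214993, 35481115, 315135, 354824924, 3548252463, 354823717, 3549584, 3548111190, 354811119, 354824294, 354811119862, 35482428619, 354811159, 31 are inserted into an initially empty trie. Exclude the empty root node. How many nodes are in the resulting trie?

Trace insertions, counting only characters that open a new branch:
  "3548111195" → 10 new (3, 5, 4, 8, 1, 1, 1, 1, 9, 5)
  "35481111986" → prefix "354811119" already present; 2 new (8, 6)
  "354829" → prefix "3548" already present; 2 new (2, 9)
  "31585590" → prefix "3" already present; 7 new (1, 5, 8, 5, 5, 9, 0)
  "35489" → prefix "3548" already present; 1 new (9)
  "35481111372" → prefix "35481111" already present; 3 new (3, 7, 2)
  "3548294175" → prefix "354829" already present; 4 new (4, 1, 7, 5)
  "3548214993" → prefix "35482" already present; 5 new (1, 4, 9, 9, 3)
  "35481115" → prefix "3548111" already present; 1 new (5)
  "315135" → prefix "315" already present; 3 new (1, 3, 5)
  "354824924" → prefix "35482" already present; 4 new (4, 9, 2, 4)
  "3548252463" → prefix "35482" already present; 5 new (5, 2, 4, 6, 3)
  "354823717" → prefix "35482" already present; 4 new (3, 7, 1, 7)
  "3549584" → prefix "354" already present; 4 new (9, 5, 8, 4)
  "3548111190" → prefix "354811119" already present; 1 new (0)
  "354811119" → prefix "354811119" already present; 0 new (none)
  "354824294" → prefix "354824" already present; 3 new (2, 9, 4)
  "354811119862" → prefix "35481111986" already present; 1 new (2)
  "35482428619" → prefix "3548242" already present; 4 new (8, 6, 1, 9)
  "354811159" → prefix "35481115" already present; 1 new (9)
  "31" → prefix "31" already present; 0 new (none)
Total nodes = 10 + 2 + 2 + 7 + 1 + 3 + 4 + 5 + 1 + 3 + 4 + 5 + 4 + 4 + 1 + 0 + 3 + 1 + 4 + 1 + 0 = 65

65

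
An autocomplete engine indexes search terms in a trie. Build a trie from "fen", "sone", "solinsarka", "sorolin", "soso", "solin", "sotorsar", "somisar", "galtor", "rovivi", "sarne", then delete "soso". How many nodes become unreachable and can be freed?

A node on "soso"'s path can go only if nothing else ends at it or branches off below it.
The suffix "so" (2 nodes) is used only by "soso"; the node for "so" still has the child "n", so pruning stops there.
Nodes removed: 2

2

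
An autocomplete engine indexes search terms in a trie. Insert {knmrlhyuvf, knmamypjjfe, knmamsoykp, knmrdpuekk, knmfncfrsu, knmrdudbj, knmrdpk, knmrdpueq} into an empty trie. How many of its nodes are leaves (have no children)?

8

A leaf is a node with no children — equivalently, the end of a word that is not a proper prefix of any other stored word.
Those words: "knmamsoykp", "knmamypjjfe", "knmfncfrsu", "knmrdpk", "knmrdpuekk", "knmrdpueq", "knmrdudbj", "knmrlhyuvf"
Leaf count: 8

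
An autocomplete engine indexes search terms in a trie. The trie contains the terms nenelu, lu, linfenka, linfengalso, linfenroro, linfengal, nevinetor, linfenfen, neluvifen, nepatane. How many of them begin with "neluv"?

Filter for entries beginning with "neluv":
Words under "neluv": neluvifen
Count: 1

1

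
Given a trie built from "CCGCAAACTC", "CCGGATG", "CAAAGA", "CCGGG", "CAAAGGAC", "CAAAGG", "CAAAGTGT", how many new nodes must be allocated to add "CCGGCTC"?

The longest prefix of "CCGGCTC" already in the trie is "CCGG" (length 4).
Each of the 3 remaining characters creates one node.

3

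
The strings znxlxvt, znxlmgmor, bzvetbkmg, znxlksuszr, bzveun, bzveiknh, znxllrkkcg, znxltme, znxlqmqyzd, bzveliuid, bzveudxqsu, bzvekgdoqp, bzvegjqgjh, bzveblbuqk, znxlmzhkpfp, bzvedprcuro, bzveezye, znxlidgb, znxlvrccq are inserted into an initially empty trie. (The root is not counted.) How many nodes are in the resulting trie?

102

For each word, the new-node count is its length minus the longest prefix already in the trie:
  "znxlxvt" → 7 new (z, n, x, l, x, v, t)
  "znxlmgmor" → prefix "znxl" already present; 5 new (m, g, m, o, r)
  "bzvetbkmg" → 9 new (b, z, v, e, t, b, k, m, g)
  "znxlksuszr" → prefix "znxl" already present; 6 new (k, s, u, s, z, r)
  "bzveun" → prefix "bzve" already present; 2 new (u, n)
  "bzveiknh" → prefix "bzve" already present; 4 new (i, k, n, h)
  "znxllrkkcg" → prefix "znxl" already present; 6 new (l, r, k, k, c, g)
  "znxltme" → prefix "znxl" already present; 3 new (t, m, e)
  "znxlqmqyzd" → prefix "znxl" already present; 6 new (q, m, q, y, z, d)
  "bzveliuid" → prefix "bzve" already present; 5 new (l, i, u, i, d)
  "bzveudxqsu" → prefix "bzveu" already present; 5 new (d, x, q, s, u)
  "bzvekgdoqp" → prefix "bzve" already present; 6 new (k, g, d, o, q, p)
  "bzvegjqgjh" → prefix "bzve" already present; 6 new (g, j, q, g, j, h)
  "bzveblbuqk" → prefix "bzve" already present; 6 new (b, l, b, u, q, k)
  "znxlmzhkpfp" → prefix "znxlm" already present; 6 new (z, h, k, p, f, p)
  "bzvedprcuro" → prefix "bzve" already present; 7 new (d, p, r, c, u, r, o)
  "bzveezye" → prefix "bzve" already present; 4 new (e, z, y, e)
  "znxlidgb" → prefix "znxl" already present; 4 new (i, d, g, b)
  "znxlvrccq" → prefix "znxl" already present; 5 new (v, r, c, c, q)
Total nodes = 7 + 5 + 9 + 6 + 2 + 4 + 6 + 3 + 6 + 5 + 5 + 6 + 6 + 6 + 6 + 7 + 4 + 4 + 5 = 102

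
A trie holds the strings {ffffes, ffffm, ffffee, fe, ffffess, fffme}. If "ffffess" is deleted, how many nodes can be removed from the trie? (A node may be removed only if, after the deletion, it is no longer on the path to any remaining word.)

1

After clearing the end-marker at "ffffess", prune upward until reaching a node still needed by another word.
The suffix "s" (1 node) is used only by "ffffess"; "ffffes" is itself a stored word, so pruning stops there.
Nodes removed: 1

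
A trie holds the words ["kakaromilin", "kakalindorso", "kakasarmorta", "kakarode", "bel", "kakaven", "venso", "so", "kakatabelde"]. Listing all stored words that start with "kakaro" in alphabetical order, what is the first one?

kakarode

Words with prefix "kakaro", in lexicographic order: "kakarode", "kakaromilin"
The 1st is kakarode.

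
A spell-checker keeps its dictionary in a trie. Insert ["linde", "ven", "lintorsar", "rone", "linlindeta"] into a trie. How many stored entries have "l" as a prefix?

Walk to "l"; the words in its subtree are exactly those with that prefix.
Matches: "linde", "linlindeta", "lintorsar"
Count: 3

3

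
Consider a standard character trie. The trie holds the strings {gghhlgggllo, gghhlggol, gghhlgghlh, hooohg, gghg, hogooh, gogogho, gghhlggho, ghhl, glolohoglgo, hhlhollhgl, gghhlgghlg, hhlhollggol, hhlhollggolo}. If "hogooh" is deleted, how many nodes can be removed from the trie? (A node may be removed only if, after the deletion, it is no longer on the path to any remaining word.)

4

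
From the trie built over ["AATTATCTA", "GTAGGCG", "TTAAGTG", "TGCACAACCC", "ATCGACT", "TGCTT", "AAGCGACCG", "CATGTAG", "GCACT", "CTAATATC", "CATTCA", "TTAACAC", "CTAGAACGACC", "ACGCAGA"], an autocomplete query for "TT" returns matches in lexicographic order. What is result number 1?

TTAACAC

Filter for "TT…" and sort: "TTAACAC", "TTAAGTG"
The 1st is TTAACAC.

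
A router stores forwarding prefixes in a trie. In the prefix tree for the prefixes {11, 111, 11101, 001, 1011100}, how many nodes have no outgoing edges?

Leaves are exactly the stored words that no other stored word extends.
Those words: "001", "1011100", "11101"
Leaf count: 3

3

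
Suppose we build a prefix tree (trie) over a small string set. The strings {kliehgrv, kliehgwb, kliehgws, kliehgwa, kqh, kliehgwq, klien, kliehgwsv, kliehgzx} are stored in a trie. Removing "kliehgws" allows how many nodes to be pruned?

Walk "kliehgws" from the leaf back toward the root, removing each node that no remaining word uses.
Every node on "kliehgws" is still needed (e.g. by "kliehgwsv"), so nothing is freed.
Nodes removed: 0

0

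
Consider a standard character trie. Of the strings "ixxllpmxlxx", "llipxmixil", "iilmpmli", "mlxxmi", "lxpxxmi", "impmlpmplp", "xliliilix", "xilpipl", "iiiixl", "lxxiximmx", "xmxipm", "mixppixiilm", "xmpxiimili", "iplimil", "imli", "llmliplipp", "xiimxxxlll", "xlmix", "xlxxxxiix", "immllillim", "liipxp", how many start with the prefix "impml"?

1

Filter for entries beginning with "impml":
Words under "impml": impmlpmplp
Count: 1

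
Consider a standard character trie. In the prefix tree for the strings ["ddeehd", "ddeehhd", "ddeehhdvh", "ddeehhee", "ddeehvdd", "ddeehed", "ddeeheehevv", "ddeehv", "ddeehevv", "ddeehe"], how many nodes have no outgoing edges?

7

A leaf is a node with no children — equivalently, the end of a word that is not a proper prefix of any other stored word.
Those words: "ddeehd", "ddeehed", "ddeeheehevv", "ddeehevv", "ddeehhdvh", "ddeehhee", "ddeehvdd"
Leaf count: 7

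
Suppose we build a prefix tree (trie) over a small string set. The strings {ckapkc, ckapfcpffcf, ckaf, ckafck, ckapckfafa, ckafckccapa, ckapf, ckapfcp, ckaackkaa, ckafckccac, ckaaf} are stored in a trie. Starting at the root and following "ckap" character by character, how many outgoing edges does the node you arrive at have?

3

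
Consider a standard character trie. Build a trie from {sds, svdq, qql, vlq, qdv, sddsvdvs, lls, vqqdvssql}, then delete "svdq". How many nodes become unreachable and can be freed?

3

A node on "svdq"'s path can go only if nothing else ends at it or branches off below it.
The suffix "vdq" (3 nodes) is used only by "svdq"; the node for "s" still has the child "d", so pruning stops there.
Nodes removed: 3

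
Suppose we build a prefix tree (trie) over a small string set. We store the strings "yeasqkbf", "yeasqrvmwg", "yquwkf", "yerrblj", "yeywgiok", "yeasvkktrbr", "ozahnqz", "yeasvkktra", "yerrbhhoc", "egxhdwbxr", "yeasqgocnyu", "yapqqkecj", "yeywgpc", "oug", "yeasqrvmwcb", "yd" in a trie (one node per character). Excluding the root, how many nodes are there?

78

For each word, the new-node count is its length minus the longest prefix already in the trie:
  "yeasqkbf" → 8 new (y, e, a, s, q, k, b, f)
  "yeasqrvmwg" → prefix "yeasq" already present; 5 new (r, v, m, w, g)
  "yquwkf" → prefix "y" already present; 5 new (q, u, w, k, f)
  "yerrblj" → prefix "ye" already present; 5 new (r, r, b, l, j)
  "yeywgiok" → prefix "ye" already present; 6 new (y, w, g, i, o, k)
  "yeasvkktrbr" → prefix "yeas" already present; 7 new (v, k, k, t, r, b, r)
  "ozahnqz" → 7 new (o, z, a, h, n, q, z)
  "yeasvkktra" → prefix "yeasvkktr" already present; 1 new (a)
  "yerrbhhoc" → prefix "yerrb" already present; 4 new (h, h, o, c)
  "egxhdwbxr" → 9 new (e, g, x, h, d, w, b, x, r)
  "yeasqgocnyu" → prefix "yeasq" already present; 6 new (g, o, c, n, y, u)
  "yapqqkecj" → prefix "y" already present; 8 new (a, p, q, q, k, e, c, j)
  "yeywgpc" → prefix "yeywg" already present; 2 new (p, c)
  "oug" → prefix "o" already present; 2 new (u, g)
  "yeasqrvmwcb" → prefix "yeasqrvmw" already present; 2 new (c, b)
  "yd" → prefix "y" already present; 1 new (d)
Total nodes = 8 + 5 + 5 + 5 + 6 + 7 + 7 + 1 + 4 + 9 + 6 + 8 + 2 + 2 + 2 + 1 = 78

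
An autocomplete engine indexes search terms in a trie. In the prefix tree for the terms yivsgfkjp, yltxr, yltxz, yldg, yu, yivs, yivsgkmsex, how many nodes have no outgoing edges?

A leaf is a node with no children — equivalently, the end of a word that is not a proper prefix of any other stored word.
Those words: "yivsgfkjp", "yivsgkmsex", "yldg", "yltxr", "yltxz", "yu"
Leaf count: 6

6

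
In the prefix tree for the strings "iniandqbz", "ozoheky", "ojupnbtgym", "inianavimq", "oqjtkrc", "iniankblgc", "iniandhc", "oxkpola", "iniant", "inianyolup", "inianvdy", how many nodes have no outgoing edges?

11

Leaves are exactly the stored words that no other stored word extends.
Those words: "inianavimq", "iniandhc", "iniandqbz", "iniankblgc", "iniant", "inianvdy", "inianyolup", "ojupnbtgym", "oqjtkrc", "oxkpola", "ozoheky"
Leaf count: 11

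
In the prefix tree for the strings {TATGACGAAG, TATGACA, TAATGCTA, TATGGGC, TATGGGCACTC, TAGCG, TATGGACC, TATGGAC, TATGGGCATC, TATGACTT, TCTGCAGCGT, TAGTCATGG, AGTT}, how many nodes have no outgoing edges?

A leaf is a node with no children — equivalently, the end of a word that is not a proper prefix of any other stored word.
Those words: "AGTT", "TAATGCTA", "TAGCG", "TAGTCATGG", "TATGACA", "TATGACGAAG", "TATGACTT", "TATGGACC", "TATGGGCACTC", "TATGGGCATC", "TCTGCAGCGT"
Leaf count: 11

11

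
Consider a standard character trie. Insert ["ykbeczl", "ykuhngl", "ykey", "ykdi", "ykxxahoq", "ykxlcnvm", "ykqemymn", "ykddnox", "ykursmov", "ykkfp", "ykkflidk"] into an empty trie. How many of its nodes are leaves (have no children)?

Leaves are exactly the stored words that no other stored word extends.
Those words: "ykbeczl", "ykddnox", "ykdi", "ykey", "ykkflidk", "ykkfp", "ykqemymn", "ykuhngl", "ykursmov", "ykxlcnvm", "ykxxahoq"
Leaf count: 11

11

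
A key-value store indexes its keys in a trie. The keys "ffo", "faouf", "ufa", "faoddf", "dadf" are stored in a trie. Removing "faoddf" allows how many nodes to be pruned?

3

After clearing the end-marker at "faoddf", prune upward until reaching a node still needed by another word.
The suffix "ddf" (3 nodes) is used only by "faoddf"; the node for "fao" still has the child "u", so pruning stops there.
Nodes removed: 3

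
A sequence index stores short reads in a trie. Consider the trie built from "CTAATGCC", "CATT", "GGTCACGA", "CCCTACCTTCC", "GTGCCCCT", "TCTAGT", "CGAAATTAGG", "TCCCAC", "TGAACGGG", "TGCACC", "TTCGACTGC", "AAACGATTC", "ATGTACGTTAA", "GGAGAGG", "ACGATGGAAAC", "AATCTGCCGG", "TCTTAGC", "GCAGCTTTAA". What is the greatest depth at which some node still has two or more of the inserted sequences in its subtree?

3

Equivalently: take the maximum, over all pairs, of their longest common prefix length.
"TCTAGT" and "TCTTAGC" agree on "TCT" (3 characters) before diverging; nothing deeper is shared.
Longest shared-prefix length: 3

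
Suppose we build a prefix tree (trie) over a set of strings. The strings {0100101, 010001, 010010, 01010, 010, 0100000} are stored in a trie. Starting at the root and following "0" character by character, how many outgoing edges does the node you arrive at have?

1

The children of the "0" node are the distinct next characters among strings starting with "0".
Characters that immediately follow "0" among the stored strings: {1}.
That node has 1 child edge.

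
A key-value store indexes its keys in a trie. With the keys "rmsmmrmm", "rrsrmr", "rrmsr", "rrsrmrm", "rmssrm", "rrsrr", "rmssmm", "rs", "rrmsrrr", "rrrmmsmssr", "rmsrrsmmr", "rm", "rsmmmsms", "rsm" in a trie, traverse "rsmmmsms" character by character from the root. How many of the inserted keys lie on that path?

3

Traverse "rsmmmsms" character by character; count nodes along the way that are marked as word ends.
Prefixes of the query that are stored words: "rs", "rsm", "rsmmmsms"
Count: 3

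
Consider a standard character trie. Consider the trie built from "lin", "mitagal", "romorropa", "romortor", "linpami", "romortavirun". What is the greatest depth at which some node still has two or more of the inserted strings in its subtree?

6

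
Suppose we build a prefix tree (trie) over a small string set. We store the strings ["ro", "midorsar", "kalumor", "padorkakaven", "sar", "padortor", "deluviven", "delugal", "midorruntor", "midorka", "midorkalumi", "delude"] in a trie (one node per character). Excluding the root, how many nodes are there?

Trace insertions, counting only characters that open a new branch:
  "ro" → 2 new (r, o)
  "midorsar" → 8 new (m, i, d, o, r, s, a, r)
  "kalumor" → 7 new (k, a, l, u, m, o, r)
  "padorkakaven" → 12 new (p, a, d, o, r, k, a, k, a, v, e, n)
  "sar" → 3 new (s, a, r)
  "padortor" → prefix "pador" already present; 3 new (t, o, r)
  "deluviven" → 9 new (d, e, l, u, v, i, v, e, n)
  "delugal" → prefix "delu" already present; 3 new (g, a, l)
  "midorruntor" → prefix "midor" already present; 6 new (r, u, n, t, o, r)
  "midorka" → prefix "midor" already present; 2 new (k, a)
  "midorkalumi" → prefix "midorka" already present; 4 new (l, u, m, i)
  "delude" → prefix "delu" already present; 2 new (d, e)
Total nodes = 2 + 8 + 7 + 12 + 3 + 3 + 9 + 3 + 6 + 2 + 4 + 2 = 61

61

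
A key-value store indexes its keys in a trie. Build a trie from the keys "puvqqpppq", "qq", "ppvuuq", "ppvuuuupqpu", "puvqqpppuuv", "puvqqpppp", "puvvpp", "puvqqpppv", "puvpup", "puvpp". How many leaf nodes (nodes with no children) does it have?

A leaf is a node with no children — equivalently, the end of a word that is not a proper prefix of any other stored word.
Those words: "ppvuuq", "ppvuuuupqpu", "puvpp", "puvpup", "puvqqpppp", "puvqqpppq", "puvqqpppuuv", "puvqqpppv", "puvvpp", "qq"
Leaf count: 10

10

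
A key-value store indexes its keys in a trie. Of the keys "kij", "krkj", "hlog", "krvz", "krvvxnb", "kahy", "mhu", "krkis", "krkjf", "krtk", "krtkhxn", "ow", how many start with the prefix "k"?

Traverse to the node for "k", then collect every word in that subtree.
Words under "k": kahy, kij, krkis, krkj, krkjf, krtk, krtkhxn, krvvxnb, krvz
Count: 9

9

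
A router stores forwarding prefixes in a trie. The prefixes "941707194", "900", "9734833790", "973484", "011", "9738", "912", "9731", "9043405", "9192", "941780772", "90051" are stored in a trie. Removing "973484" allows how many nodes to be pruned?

A node on "973484"'s path can go only if nothing else ends at it or branches off below it.
The suffix "4" (1 node) is used only by "973484"; the node for "97348" still has the child "3", so pruning stops there.
Nodes removed: 1

1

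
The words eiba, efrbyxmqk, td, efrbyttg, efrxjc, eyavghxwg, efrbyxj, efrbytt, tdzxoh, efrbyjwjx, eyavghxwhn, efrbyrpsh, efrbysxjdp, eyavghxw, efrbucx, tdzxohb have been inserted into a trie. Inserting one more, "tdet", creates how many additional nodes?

2

The longest prefix of "tdet" already in the trie is "td" (length 2).
Each of the 2 remaining characters creates one node.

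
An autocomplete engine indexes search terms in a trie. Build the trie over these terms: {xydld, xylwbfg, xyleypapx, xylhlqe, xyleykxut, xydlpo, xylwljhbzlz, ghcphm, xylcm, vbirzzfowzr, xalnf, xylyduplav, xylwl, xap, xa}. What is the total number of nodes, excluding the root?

For each word, the new-node count is its length minus the longest prefix already in the trie:
  "xydld" → 5 new (x, y, d, l, d)
  "xylwbfg" → prefix "xy" already present; 5 new (l, w, b, f, g)
  "xyleypapx" → prefix "xyl" already present; 6 new (e, y, p, a, p, x)
  "xylhlqe" → prefix "xyl" already present; 4 new (h, l, q, e)
  "xyleykxut" → prefix "xyley" already present; 4 new (k, x, u, t)
  "xydlpo" → prefix "xydl" already present; 2 new (p, o)
  "xylwljhbzlz" → prefix "xylw" already present; 7 new (l, j, h, b, z, l, z)
  "ghcphm" → 6 new (g, h, c, p, h, m)
  "xylcm" → prefix "xyl" already present; 2 new (c, m)
  "vbirzzfowzr" → 11 new (v, b, i, r, z, z, f, o, w, z, r)
  "xalnf" → prefix "x" already present; 4 new (a, l, n, f)
  "xylyduplav" → prefix "xyl" already present; 7 new (y, d, u, p, l, a, v)
  "xylwl" → prefix "xylwl" already present; 0 new (none)
  "xap" → prefix "xa" already present; 1 new (p)
  "xa" → prefix "xa" already present; 0 new (none)
Total nodes = 5 + 5 + 6 + 4 + 4 + 2 + 7 + 6 + 2 + 11 + 4 + 7 + 0 + 1 + 0 = 64

64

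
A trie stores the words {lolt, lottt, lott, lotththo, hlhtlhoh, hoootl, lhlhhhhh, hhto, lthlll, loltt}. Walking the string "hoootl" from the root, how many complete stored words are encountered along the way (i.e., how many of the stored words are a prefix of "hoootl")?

Walk "hoootl" from the root; an end-of-word marker is hit whenever a stored word is a prefix of "hoootl".
Prefixes of the query that are stored words: "hoootl"
Count: 1

1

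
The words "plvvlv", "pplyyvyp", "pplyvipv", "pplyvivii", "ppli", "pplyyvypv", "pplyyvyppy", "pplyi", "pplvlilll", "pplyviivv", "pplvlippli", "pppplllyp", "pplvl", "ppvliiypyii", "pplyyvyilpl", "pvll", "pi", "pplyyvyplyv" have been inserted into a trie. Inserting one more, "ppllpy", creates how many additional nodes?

The longest prefix of "ppllpy" already in the trie is "ppl" (length 3).
Each of the 3 remaining characters creates one node.

3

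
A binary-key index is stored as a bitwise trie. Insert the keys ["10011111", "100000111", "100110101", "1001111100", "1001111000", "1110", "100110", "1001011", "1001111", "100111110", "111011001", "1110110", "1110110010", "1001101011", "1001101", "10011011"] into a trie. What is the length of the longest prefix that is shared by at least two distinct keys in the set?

9

Equivalently: take the maximum, over all pairs, of their longest common prefix length.
"100110101" and "1001101011" agree on "100110101" (9 characters) before diverging; nothing deeper is shared.
Longest shared-prefix length: 9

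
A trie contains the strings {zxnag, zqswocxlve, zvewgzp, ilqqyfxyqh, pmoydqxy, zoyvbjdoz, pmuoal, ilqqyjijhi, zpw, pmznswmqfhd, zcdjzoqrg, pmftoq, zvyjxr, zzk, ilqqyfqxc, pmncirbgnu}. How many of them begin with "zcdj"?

1

Traverse to the node for "zcdj", then collect every word in that subtree.
Matches: "zcdjzoqrg"
Count: 1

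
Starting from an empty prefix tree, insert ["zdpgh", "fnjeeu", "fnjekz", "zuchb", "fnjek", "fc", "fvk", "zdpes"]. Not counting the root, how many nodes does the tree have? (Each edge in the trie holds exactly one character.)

22

Count nodes per top-level branch (shared prefixes stored once):
  'f'-branch (fc, fnjeeu, fnjek, fnjekz, fvk): 11 nodes
  'z'-branch (zdpes, zdpgh, zuchb): 11 nodes
Sum: 22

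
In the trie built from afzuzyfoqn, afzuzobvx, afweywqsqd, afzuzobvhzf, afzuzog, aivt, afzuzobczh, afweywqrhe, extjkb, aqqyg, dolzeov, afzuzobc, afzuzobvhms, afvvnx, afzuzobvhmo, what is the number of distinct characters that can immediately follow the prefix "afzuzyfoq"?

The children of the "afzuzyfoq" node are the distinct next characters among strings starting with "afzuzyfoq".
Distinct next characters after "afzuzyfoq": n.
That node has 1 child edge.

1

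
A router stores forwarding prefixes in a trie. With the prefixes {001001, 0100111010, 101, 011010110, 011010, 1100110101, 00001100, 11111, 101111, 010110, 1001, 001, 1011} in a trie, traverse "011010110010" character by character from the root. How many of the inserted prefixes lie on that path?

Check each prefix of "011010110010" against the stored set — each match is an end-marker on the path.
Prefixes of the query that are stored words: "011010", "011010110"
Count: 2

2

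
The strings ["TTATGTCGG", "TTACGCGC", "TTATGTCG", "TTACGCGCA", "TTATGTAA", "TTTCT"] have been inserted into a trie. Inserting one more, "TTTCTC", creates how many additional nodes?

The longest prefix of "TTTCTC" already in the trie is "TTTCT" (length 5).
So 6 − 5 = 1 new nodes.

1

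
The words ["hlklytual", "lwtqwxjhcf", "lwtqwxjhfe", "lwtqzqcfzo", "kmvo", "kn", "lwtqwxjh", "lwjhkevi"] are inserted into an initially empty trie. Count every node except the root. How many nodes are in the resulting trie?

Count nodes per top-level branch (shared prefixes stored once):
  'h'-branch (hlklytual): 9 nodes
  'k'-branch (kmvo, kn): 5 nodes
  'l'-branch (lwjhkevi, lwtqwxjh, lwtqwxjhcf, lwtqwxjhfe, lwtqzqcfzo): 24 nodes
Sum: 38

38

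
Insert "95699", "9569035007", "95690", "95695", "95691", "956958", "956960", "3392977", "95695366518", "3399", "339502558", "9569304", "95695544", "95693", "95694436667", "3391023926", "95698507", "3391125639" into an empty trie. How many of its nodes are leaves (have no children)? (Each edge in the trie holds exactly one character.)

A leaf is a node with no children — equivalently, the end of a word that is not a proper prefix of any other stored word.
Those words: "3391023926", "3391125639", "3392977", "339502558", "3399", "9569035007", "95691", "9569304", "95694436667", "95695366518", "95695544", "956958", "956960", "95698507", "95699"
Leaf count: 15

15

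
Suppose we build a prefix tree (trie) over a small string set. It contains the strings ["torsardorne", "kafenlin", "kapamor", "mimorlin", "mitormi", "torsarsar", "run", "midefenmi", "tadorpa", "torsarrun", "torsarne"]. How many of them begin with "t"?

5

Filter for entries beginning with "t":
Words under "t": tadorpa, torsardorne, torsarne, torsarrun, torsarsar
Count: 5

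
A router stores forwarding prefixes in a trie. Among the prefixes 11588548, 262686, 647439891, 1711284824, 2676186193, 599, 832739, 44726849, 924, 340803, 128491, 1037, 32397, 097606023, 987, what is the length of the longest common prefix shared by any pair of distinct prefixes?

2

Look for the deepest trie node that still has at least two words in its subtree.
e.g. "262686" and "2676186193" share the prefix "26" of length 2; no pair shares a longer one.
Longest shared-prefix length: 2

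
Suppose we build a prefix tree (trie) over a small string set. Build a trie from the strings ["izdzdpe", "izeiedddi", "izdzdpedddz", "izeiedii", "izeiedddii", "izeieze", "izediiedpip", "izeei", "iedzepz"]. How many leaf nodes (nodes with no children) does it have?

7

A leaf is a node with no children — equivalently, the end of a word that is not a proper prefix of any other stored word.
Those words: "iedzepz", "izdzdpedddz", "izediiedpip", "izeei", "izeiedddii", "izeiedii", "izeieze"
Leaf count: 7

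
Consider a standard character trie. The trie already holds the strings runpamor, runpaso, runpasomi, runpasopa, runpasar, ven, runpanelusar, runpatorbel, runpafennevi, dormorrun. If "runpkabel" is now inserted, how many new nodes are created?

5

The longest prefix of "runpkabel" already in the trie is "runp" (length 4).
New nodes needed: |"runpkabel"| − 4 = 9 − 4 = 5.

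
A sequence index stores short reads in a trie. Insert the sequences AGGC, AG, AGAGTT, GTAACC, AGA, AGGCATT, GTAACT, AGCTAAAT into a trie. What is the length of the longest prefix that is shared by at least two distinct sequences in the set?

5

Equivalently: take the maximum, over all pairs, of their longest common prefix length.
e.g. "GTAACC" and "GTAACT" share the prefix "GTAAC" of length 5; no pair shares a longer one.
Longest shared-prefix length: 5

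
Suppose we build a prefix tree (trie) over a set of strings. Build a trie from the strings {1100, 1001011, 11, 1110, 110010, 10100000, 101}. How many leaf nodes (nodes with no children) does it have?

A leaf is a node with no children — equivalently, the end of a word that is not a proper prefix of any other stored word.
Those words: "1001011", "10100000", "110010", "1110"
Leaf count: 4

4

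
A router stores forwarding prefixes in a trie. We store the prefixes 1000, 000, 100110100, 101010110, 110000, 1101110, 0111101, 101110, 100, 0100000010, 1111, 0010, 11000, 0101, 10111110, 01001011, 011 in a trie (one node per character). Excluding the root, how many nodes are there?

For each word, the new-node count is its length minus the longest prefix already in the trie:
  "1000" → 4 new (1, 0, 0, 0)
  "000" → 3 new (0, 0, 0)
  "100110100" → prefix "100" already present; 6 new (1, 1, 0, 1, 0, 0)
  "101010110" → prefix "10" already present; 7 new (1, 0, 1, 0, 1, 1, 0)
  "110000" → prefix "1" already present; 5 new (1, 0, 0, 0, 0)
  "1101110" → prefix "110" already present; 4 new (1, 1, 1, 0)
  "0111101" → prefix "0" already present; 6 new (1, 1, 1, 1, 0, 1)
  "101110" → prefix "101" already present; 3 new (1, 1, 0)
  "100" → prefix "100" already present; 0 new (none)
  "0100000010" → prefix "01" already present; 8 new (0, 0, 0, 0, 0, 0, 1, 0)
  "1111" → prefix "11" already present; 2 new (1, 1)
  "0010" → prefix "00" already present; 2 new (1, 0)
  "11000" → prefix "11000" already present; 0 new (none)
  "0101" → prefix "010" already present; 1 new (1)
  "10111110" → prefix "10111" already present; 3 new (1, 1, 0)
  "01001011" → prefix "0100" already present; 4 new (1, 0, 1, 1)
  "011" → prefix "011" already present; 0 new (none)
Total nodes = 4 + 3 + 6 + 7 + 5 + 4 + 6 + 3 + 0 + 8 + 2 + 2 + 0 + 1 + 3 + 4 + 0 = 58

58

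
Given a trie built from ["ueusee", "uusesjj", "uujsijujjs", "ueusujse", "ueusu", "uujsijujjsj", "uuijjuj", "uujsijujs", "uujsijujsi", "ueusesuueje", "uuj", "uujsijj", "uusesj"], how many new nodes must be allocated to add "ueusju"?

2

The longest prefix of "ueusju" already in the trie is "ueus" (length 4).
New nodes needed: |"ueusju"| − 4 = 6 − 4 = 2.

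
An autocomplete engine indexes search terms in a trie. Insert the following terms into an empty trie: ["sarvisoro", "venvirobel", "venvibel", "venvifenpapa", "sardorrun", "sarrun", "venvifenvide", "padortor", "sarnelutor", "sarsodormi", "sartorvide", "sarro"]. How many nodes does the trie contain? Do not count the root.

72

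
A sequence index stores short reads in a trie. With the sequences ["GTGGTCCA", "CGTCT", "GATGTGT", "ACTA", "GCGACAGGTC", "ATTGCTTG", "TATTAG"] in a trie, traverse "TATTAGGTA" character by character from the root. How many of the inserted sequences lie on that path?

1

Walk "TATTAGGTA" from the root; an end-of-word marker is hit whenever a stored word is a prefix of "TATTAGGTA".
Prefixes of the query that are stored words: "TATTAG"
Count: 1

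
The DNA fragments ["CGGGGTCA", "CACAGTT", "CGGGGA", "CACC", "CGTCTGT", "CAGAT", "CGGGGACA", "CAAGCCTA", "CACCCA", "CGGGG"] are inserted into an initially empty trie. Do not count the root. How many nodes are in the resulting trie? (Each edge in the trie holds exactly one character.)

34

Trie structure (* marks end of a word):
(root)
└─ C
   ├─ A
   │  ├─ A
   │  │  └─ G
   │  │     └─ C
   │  │        └─ C
   │  │           └─ T
   │  │              └─ A *
   │  ├─ C
   │  │  ├─ A
   │  │  │  └─ G
   │  │  │     └─ T
   │  │  │        └─ T *
   │  │  └─ C *
   │  │     └─ C
   │  │        └─ A *
   │  └─ G
   │     └─ A
   │        └─ T *
   └─ G
      ├─ G
      │  └─ G
      │     └─ G *
      │        ├─ A *
      │        │  └─ C
      │        │     └─ A *
      │        └─ T
      │           └─ C
      │              └─ A *
      └─ T
         └─ C
            └─ T
               └─ G
                  └─ T *
Counting every labelled node above: 34.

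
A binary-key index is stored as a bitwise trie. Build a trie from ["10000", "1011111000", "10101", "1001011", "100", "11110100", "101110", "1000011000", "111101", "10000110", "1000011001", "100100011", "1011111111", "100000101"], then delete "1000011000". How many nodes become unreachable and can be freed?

A node on "1000011000"'s path can go only if nothing else ends at it or branches off below it.
The suffix "0" (1 node) is used only by "1000011000"; the node for "100001100" still has the child "1", so pruning stops there.
Nodes removed: 1

1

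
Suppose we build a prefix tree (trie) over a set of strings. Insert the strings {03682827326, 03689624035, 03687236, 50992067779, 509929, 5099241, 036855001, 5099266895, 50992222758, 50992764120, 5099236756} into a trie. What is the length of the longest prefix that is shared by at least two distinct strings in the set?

5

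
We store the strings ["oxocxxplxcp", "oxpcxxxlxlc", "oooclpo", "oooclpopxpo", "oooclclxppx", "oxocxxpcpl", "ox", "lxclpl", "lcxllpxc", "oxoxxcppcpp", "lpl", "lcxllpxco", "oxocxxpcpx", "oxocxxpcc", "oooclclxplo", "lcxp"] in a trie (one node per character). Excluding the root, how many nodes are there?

For each word, the new-node count is its length minus the longest prefix already in the trie:
  "oxocxxplxcp" → 11 new (o, x, o, c, x, x, p, l, x, c, p)
  "oxpcxxxlxlc" → prefix "ox" already present; 9 new (p, c, x, x, x, l, x, l, c)
  "oooclpo" → prefix "o" already present; 6 new (o, o, c, l, p, o)
  "oooclpopxpo" → prefix "oooclpo" already present; 4 new (p, x, p, o)
  "oooclclxppx" → prefix "ooocl" already present; 6 new (c, l, x, p, p, x)
  "oxocxxpcpl" → prefix "oxocxxp" already present; 3 new (c, p, l)
  "ox" → prefix "ox" already present; 0 new (none)
  "lxclpl" → 6 new (l, x, c, l, p, l)
  "lcxllpxc" → prefix "l" already present; 7 new (c, x, l, l, p, x, c)
  "oxoxxcppcpp" → prefix "oxo" already present; 8 new (x, x, c, p, p, c, p, p)
  "lpl" → prefix "l" already present; 2 new (p, l)
  "lcxllpxco" → prefix "lcxllpxc" already present; 1 new (o)
  "oxocxxpcpx" → prefix "oxocxxpcp" already present; 1 new (x)
  "oxocxxpcc" → prefix "oxocxxpc" already present; 1 new (c)
  "oooclclxplo" → prefix "oooclclxp" already present; 2 new (l, o)
  "lcxp" → prefix "lcx" already present; 1 new (p)
Total nodes = 11 + 9 + 6 + 4 + 6 + 3 + 0 + 6 + 7 + 8 + 2 + 1 + 1 + 1 + 2 + 1 = 68

68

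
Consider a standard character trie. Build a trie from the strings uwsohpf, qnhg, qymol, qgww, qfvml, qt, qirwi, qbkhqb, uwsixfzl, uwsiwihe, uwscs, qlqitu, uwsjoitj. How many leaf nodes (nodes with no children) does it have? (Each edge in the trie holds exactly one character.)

13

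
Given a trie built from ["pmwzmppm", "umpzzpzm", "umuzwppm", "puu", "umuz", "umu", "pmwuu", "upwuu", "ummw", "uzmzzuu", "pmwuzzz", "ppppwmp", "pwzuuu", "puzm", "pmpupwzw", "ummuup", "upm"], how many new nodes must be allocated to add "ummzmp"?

Walking "ummzmp" from the root, the first 3 characters ("umm") follow existing edges; "z" is the first miss.
New nodes needed: |"ummzmp"| − 3 = 6 − 3 = 3.

3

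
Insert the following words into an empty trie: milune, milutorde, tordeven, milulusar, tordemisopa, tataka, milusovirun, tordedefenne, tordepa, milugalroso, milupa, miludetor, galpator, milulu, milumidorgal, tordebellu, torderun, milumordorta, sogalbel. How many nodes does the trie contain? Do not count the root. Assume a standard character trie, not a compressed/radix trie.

104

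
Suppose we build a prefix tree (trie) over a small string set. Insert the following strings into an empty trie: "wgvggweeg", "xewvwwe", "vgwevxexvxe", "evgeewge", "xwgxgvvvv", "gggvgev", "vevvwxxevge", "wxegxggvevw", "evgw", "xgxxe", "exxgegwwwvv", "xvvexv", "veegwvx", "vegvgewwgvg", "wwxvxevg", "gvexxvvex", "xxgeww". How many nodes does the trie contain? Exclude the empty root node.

Trace insertions, counting only characters that open a new branch:
  "wgvggweeg" → 9 new (w, g, v, g, g, w, e, e, g)
  "xewvwwe" → 7 new (x, e, w, v, w, w, e)
  "vgwevxexvxe" → 11 new (v, g, w, e, v, x, e, x, v, x, e)
  "evgeewge" → 8 new (e, v, g, e, e, w, g, e)
  "xwgxgvvvv" → prefix "x" already present; 8 new (w, g, x, g, v, v, v, v)
  "gggvgev" → 7 new (g, g, g, v, g, e, v)
  "vevvwxxevge" → prefix "v" already present; 10 new (e, v, v, w, x, x, e, v, g, e)
  "wxegxggvevw" → prefix "w" already present; 10 new (x, e, g, x, g, g, v, e, v, w)
  "evgw" → prefix "evg" already present; 1 new (w)
  "xgxxe" → prefix "x" already present; 4 new (g, x, x, e)
  "exxgegwwwvv" → prefix "e" already present; 10 new (x, x, g, e, g, w, w, w, v, v)
  "xvvexv" → prefix "x" already present; 5 new (v, v, e, x, v)
  "veegwvx" → prefix "ve" already present; 5 new (e, g, w, v, x)
  "vegvgewwgvg" → prefix "ve" already present; 9 new (g, v, g, e, w, w, g, v, g)
  "wwxvxevg" → prefix "w" already present; 7 new (w, x, v, x, e, v, g)
  "gvexxvvex" → prefix "g" already present; 8 new (v, e, x, x, v, v, e, x)
  "xxgeww" → prefix "x" already present; 5 new (x, g, e, w, w)
Total nodes = 9 + 7 + 11 + 8 + 8 + 7 + 10 + 10 + 1 + 4 + 10 + 5 + 5 + 9 + 7 + 8 + 5 = 124

124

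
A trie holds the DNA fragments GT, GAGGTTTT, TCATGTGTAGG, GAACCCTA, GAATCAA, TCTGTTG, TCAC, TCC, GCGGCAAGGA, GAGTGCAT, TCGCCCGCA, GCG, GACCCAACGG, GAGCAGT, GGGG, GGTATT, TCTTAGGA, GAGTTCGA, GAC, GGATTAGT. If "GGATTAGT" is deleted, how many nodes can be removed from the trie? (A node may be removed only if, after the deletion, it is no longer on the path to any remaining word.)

6

A node on "GGATTAGT"'s path can go only if nothing else ends at it or branches off below it.
The suffix "ATTAGT" (6 nodes) is used only by "GGATTAGT"; the node for "GG" still has the child "G", so pruning stops there.
Nodes removed: 6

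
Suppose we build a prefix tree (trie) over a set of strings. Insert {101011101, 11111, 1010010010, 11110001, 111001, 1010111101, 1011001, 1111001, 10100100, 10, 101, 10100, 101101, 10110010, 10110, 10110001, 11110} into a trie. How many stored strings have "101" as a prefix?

Walk to "101"; the words in its subtree are exactly those with that prefix.
Words under "101": 101, 10100, 10100100, 1010010010, 101011101, 1010111101, 10110, 10110001, 1011001, 10110010, 101101
Count: 11

11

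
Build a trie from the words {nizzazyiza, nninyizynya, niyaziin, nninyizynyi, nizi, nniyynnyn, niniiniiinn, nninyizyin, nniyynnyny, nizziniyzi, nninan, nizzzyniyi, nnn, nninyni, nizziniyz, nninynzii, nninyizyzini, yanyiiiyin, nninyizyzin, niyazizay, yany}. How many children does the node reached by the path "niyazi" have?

2

Walk "niyazi" from the root, arriving at one node.
Characters that immediately follow "niyazi" among the stored strings: {i, z}.
That node has 2 child edges.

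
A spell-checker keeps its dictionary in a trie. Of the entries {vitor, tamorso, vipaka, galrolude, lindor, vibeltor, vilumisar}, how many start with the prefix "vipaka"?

1

Filter for entries beginning with "vipaka":
Matches: "vipaka"
Count: 1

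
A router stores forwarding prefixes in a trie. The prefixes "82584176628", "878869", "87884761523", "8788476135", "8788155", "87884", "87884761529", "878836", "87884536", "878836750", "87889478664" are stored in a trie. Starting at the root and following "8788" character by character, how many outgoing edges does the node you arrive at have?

5

Follow the path "8788" to its node, then look at its outgoing edges.
Characters that immediately follow "8788" among the stored strings: {1, 3, 4, 6, 9}.
That node has 5 child edges.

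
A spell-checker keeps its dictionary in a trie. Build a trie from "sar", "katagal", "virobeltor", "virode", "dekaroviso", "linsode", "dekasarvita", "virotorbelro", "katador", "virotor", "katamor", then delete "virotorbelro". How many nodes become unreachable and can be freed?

A node on "virotorbelro"'s path can go only if nothing else ends at it or branches off below it.
The suffix "belro" (5 nodes) is used only by "virotorbelro"; "virotor" is itself a stored word, so pruning stops there.
Nodes removed: 5

5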